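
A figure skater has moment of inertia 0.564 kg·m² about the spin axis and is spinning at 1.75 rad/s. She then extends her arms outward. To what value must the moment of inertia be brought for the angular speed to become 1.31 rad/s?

I₂ ≈ 0.753 kg·m²

With no external torque about the axis, L is conserved: I₁ω₁ = I₂ω₂.
I₂ = I₁ω₁ / ω₂ = (0.564)(1.75) / (1.31) = 0.7534 kg·m².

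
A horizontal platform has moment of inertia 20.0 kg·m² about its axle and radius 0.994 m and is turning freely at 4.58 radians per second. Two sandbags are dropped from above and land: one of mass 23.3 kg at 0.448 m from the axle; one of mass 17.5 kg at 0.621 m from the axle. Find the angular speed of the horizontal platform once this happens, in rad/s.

No external torque acts about the axle; L_before = L_after.
Added inertia Σmr² = (23.3)(0.448)² + (17.5)(0.621)² = 11.43 kg·m²; I_f = 20.00 + 11.43 = 31.43 kg·m².
ω_f = I_p ω_i / I_f = (20.00)(4.58) / 31.43 = 2.915 rad/s.

ω_f ≈ 2.91 rad/s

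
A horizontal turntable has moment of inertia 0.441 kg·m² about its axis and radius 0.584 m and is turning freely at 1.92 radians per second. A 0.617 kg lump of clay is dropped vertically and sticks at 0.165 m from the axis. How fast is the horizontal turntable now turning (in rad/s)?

ω_f ≈ 1.85 rad/s

The added mass arrives with no angular momentum about the axis, and any external torque about the axis is negligible, so the system's angular momentum is conserved.
Added inertia Σmr² = (0.617)(0.165)² = 0.01680 kg·m²; I_f = 0.4410 + 0.01680 = 0.4578 kg·m².
ω_f = I_p ω_i / I_f = (0.4410)(1.92) / 0.4578 = 1.850 rad/s.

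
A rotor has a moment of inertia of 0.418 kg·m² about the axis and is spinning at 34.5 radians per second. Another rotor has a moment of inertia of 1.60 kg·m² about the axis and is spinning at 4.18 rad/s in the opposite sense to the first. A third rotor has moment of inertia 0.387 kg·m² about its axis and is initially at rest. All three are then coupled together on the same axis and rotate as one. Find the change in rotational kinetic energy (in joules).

ΔKE ≈ -250 J

No external torque acts about the common axis, so total angular momentum is conserved.
Taking A's sense as positive: L = (0.4180)(34.5) − (1.600)(4.18) = 7.733 kg·m²·rad/s.
Combined I = 0.4180 + 1.600 + 0.3870 = 2.405 kg·m².
ω_f = L / I = 7.733 / 2.405 = 3.215 rad/s.
KE_i = ½ΣIω² = 262.7 J; KE_f = ½(2.405)(3.215)² = 12.43 J.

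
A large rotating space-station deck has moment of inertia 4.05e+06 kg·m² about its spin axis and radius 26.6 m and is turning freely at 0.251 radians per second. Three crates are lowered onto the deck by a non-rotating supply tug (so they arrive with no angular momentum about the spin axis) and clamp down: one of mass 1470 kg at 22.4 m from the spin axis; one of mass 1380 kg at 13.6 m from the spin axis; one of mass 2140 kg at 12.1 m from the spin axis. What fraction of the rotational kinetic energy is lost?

fraction ≈ 0.244

No external torque acts about the spin axis; L_before = L_after.
Added inertia Σmr² = (1470)(22.4)² + (1380)(13.6)² + (2140)(12.1)² = 1.306e+06 kg·m²; I_f = 4.050e+06 + 1.306e+06 = 5.356e+06 kg·m².
ω_f = I_p ω_i / I_f = (4.050e+06)(0.251) / 5.356e+06 = 0.1898 rad/s.
KE_i = ½(4.050e+06)(0.2510 rad/s)² = 1.276e+05 J; KE_f = ½(5.356e+06)(0.1898)² = 96470 J.
Fraction lost = 0.2439.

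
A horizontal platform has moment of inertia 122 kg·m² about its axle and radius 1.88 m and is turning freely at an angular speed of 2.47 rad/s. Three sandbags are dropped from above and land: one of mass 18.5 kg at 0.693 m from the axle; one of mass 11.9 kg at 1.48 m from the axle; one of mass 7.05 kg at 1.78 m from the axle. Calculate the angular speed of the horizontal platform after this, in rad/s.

ω_f ≈ 1.68 rad/s

No external torque acts about the axle; L_before = L_after.
Added inertia Σmr² = (18.5)(0.693)² + (11.9)(1.48)² + (7.05)(1.78)² = 57.29 kg·m²; I_f = 122.0 + 57.29 = 179.3 kg·m².
ω_f = I_p ω_i / I_f = (122.0)(2.47) / 179.3 = 1.681 rad/s.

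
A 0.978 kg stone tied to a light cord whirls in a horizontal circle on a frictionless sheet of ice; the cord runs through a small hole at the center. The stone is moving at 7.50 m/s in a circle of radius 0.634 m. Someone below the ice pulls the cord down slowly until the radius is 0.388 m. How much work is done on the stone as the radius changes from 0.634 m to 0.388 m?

Central (radial) force ⇒ zero torque about the center ⇒ m v r is constant.
v₂ = v₁ r₁ / r₂ = (7.50)(0.634) / (0.388) = 12.26 m/s.
W = ΔKE = ½m(v₂² − v₁²) = 45.94 J.

W ≈ 45.9 J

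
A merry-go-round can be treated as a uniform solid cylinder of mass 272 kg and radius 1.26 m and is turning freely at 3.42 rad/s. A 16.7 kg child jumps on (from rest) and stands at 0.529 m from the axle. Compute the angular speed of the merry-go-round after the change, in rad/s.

ω_f ≈ 3.35 rad/s

The added mass arrives with no angular momentum about the axle, and any external torque about the axle is negligible, so the system's angular momentum is conserved.
I_p = ½(272)(1.26)² = 215.9 kg·m².
Added inertia Σmr² = (16.7)(0.529)² = 4.673 kg·m²; I_f = 215.9 + 4.673 = 220.6 kg·m².
ω_f = I_p ω_i / I_f = (215.9)(3.42) / 220.6 = 3.348 rad/s.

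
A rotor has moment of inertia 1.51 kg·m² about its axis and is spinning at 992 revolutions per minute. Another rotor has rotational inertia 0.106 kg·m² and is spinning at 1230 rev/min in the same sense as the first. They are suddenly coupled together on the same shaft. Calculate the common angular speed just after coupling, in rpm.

No external torque acts about the common axis, so total angular momentum is conserved.
Taking A's sense as positive: L = (1.510)(992) + (0.1060)(1230) = 1628 kg·m²·rpm.
Combined I = 1.510 + 0.1060 = 1.616 kg·m².
ω_f = L / I = 1628 / 1.616 = 1008 rpm.

|ω_f| ≈ 1010 rpm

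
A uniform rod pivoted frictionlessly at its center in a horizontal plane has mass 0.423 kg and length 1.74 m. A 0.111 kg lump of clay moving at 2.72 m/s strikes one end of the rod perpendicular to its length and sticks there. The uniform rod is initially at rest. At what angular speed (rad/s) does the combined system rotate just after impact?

About the pivot the impulsive forces during the collision are internal, so angular momentum about that axis is conserved.
I_p = (1/12)(0.423)(1.74)² = 0.1067 kg·m². Taking the sense of the lump of clay's angular momentum as positive, L_{lump} = m v R = (0.111)(2.72)(1.74/2) = 0.2627 kg·m²/s.
L_i = 0 + 0.2627 = 0.2627 kg·m²/s.
After sticking, I_f = I_p + m R² = 0.1067 + (0.111)(1.74/2)² = 0.1907 kg·m².
ω_f = L_i / I_f = 0.2627 / 0.1907 = 1.377 rad/s.

|ω_f| ≈ 1.38 rad/s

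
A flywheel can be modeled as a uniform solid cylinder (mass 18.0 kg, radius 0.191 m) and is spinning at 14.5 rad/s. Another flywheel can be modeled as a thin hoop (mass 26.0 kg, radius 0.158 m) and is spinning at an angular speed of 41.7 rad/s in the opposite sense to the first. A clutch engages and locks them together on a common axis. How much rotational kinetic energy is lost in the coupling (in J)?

ΔKE lost ≈ 344 J

No external torque acts about the common axis, so total angular momentum is conserved.
Moments of inertia: I_A = ½(18.0)(0.191)² = 0.3283 kg·m²; I_B = (26.0)(0.158)² = 0.6491 kg·m².
Taking A's sense as positive: L = (0.3283)(14.5) − (0.6491)(41.7) = -22.31 kg·m²·rad/s.
Combined I = 0.3283 + 0.6491 = 0.9774 kg·m².
ω_f = L / I = -22.31 / 0.9774 = -22.82 rad/s.
KE_i = ½ΣIω² = 598.8 J; KE_f = ½(0.9774)(22.82)² = 254.5 J.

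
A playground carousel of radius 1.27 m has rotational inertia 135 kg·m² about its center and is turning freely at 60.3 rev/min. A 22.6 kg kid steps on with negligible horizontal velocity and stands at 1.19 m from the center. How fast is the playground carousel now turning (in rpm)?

ω_f ≈ 48.7 rpm

No external torque acts about the center; L_before = L_after.
Added inertia Σmr² = (22.6)(1.19)² = 32.00 kg·m²; I_f = 135.0 + 32.00 = 167.0 kg·m².
ω_f = I_p ω_i / I_f = (135.0)(60.3) / 167.0 = 48.74 rpm.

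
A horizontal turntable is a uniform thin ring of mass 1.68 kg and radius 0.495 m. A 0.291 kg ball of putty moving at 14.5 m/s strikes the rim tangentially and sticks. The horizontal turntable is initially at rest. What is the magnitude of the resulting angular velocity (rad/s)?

About the axle the impulsive forces during the collision are internal, so angular momentum about that axis is conserved.
I_p = (1.68)(0.495)² = 0.4116 kg·m². Taking the sense of the ball of putty's angular momentum as positive, L_{ball} = m v R = (0.291)(14.5)(0.495) = 2.089 kg·m²/s.
L_i = 0 + 2.089 = 2.089 kg·m²/s.
After sticking, I_f = I_p + m R² = 0.4116 + (0.291)(0.495)² = 0.4829 kg·m².
ω_f = L_i / I_f = 2.089 / 0.4829 = 4.325 rad/s.

|ω_f| ≈ 4.32 rad/s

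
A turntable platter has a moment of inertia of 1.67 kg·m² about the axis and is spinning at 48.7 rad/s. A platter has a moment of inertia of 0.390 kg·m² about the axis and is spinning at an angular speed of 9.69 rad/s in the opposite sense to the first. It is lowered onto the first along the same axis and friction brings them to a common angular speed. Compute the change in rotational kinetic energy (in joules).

The coupling torques are internal; angular momentum about the shared axis is conserved.
Taking A's sense as positive: L = (1.670)(48.7) − (0.3900)(9.69) = 77.55 kg·m²·rad/s.
Combined I = 1.670 + 0.3900 = 2.060 kg·m².
ω_f = L / I = 77.55 / 2.060 = 37.65 rad/s.
KE_i = ½ΣIω² = 1999 J; KE_f = ½(2.060)(37.65)² = 1460 J.

ΔKE ≈ -539 J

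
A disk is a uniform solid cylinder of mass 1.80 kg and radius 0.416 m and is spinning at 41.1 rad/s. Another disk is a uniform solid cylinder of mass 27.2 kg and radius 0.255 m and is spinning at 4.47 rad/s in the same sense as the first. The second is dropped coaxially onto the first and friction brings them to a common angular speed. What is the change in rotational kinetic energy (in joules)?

No external torque acts about the common axis, so total angular momentum is conserved.
Moments of inertia: I_A = ½(1.80)(0.416)² = 0.1558 kg·m²; I_B = ½(27.2)(0.255)² = 0.8843 kg·m².
Taking A's sense as positive: L = (0.1558)(41.1) + (0.8843)(4.47) = 10.35 kg·m²·rad/s.
Combined I = 0.1558 + 0.8843 = 1.040 kg·m².
ω_f = L / I = 10.35 / 1.040 = 9.955 rad/s.
KE_i = ½ΣIω² = 140.4 J; KE_f = ½(1.040)(9.955)² = 51.54 J.

ΔKE ≈ -88.8 J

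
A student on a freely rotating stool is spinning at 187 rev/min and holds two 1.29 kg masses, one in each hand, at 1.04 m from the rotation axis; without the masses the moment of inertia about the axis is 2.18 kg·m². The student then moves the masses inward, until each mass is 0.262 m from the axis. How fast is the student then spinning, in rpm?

With no external torque about the axis, L is conserved: I₁ω₁ = I₂ω₂.
I₁ = 2.18 + 2(1.29)(1.04)² = 4.971 kg·m²; I₂ = 2.18 + 2(1.29)(0.262)² = 2.357 kg·m².
ω₂ = I₁ω₁ / I₂ = (4.971)(187 rpm) / (2.357) = 394.3 rpm.

ω₂ ≈ 394 rpm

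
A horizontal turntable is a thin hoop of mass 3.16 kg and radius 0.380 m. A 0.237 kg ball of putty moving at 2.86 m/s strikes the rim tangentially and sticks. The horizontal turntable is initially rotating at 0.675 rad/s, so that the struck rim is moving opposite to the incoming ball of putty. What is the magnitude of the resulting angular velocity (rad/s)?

|ω_f| ≈ 0.103 rad/s

About the axle the impulsive forces during the collision are internal, so angular momentum about that axis is conserved.
I_p = (3.16)(0.380)² = 0.4563 kg·m². Taking the sense of the ball of putty's angular momentum as positive, L_{ball} = m v R = (0.237)(2.86)(0.380) = 0.2576 kg·m²/s.
L_i = −I_p ω_p + m v R = −(0.4563)(0.675) + 0.2576 = -0.05043 kg·m²/s.
After sticking, I_f = I_p + m R² = 0.4563 + (0.237)(0.380)² = 0.4905 kg·m².
ω_f = L_i / I_f = -0.05043 / 0.4905 = -0.1028 rad/s.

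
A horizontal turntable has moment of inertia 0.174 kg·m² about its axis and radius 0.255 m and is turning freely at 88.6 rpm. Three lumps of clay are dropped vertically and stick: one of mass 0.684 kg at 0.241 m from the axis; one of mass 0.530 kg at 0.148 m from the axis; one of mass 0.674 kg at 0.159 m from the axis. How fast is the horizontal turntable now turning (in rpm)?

No external torque acts about the axis; L_before = L_after.
Added inertia Σmr² = (0.684)(0.241)² + (0.530)(0.148)² + (0.674)(0.159)² = 0.06838 kg·m²; I_f = 0.1740 + 0.06838 = 0.2424 kg·m².
ω_f = I_p ω_i / I_f = (0.1740)(88.6) / 0.2424 = 63.61 rpm.

ω_f ≈ 63.6 rpm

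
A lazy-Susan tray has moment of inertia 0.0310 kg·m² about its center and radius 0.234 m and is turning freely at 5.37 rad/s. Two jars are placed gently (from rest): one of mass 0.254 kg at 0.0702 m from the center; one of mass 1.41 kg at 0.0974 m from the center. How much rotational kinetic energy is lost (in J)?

The added mass arrives with no angular momentum about the center, and any external torque about the center is negligible, so the system's angular momentum is conserved.
Added inertia Σmr² = (0.254)(0.0702)² + (1.41)(0.0974)² = 0.01463 kg·m²; I_f = 0.03100 + 0.01463 = 0.04563 kg·m².
ω_f = I_p ω_i / I_f = (0.03100)(5.37) / 0.04563 = 3.648 rad/s.
KE_i = ½(0.03100)(5.370 rad/s)² = 0.4470 J; KE_f = ½(0.04563)(3.648)² = 0.3037 J.

energy lost ≈ 0.143 J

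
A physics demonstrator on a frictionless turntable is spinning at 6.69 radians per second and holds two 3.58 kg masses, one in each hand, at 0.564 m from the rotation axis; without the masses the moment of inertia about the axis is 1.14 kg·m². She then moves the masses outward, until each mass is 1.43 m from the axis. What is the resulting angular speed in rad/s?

ω₂ ≈ 1.45 rad/s

Angular momentum about the spin axis is conserved since the torque about it is zero.
I₁ = 1.14 + 2(3.58)(0.564)² = 3.418 kg·m²; I₂ = 1.14 + 2(3.58)(1.43)² = 15.78 kg·m².
ω₂ = I₁ω₁ / I₂ = (3.418)(6.69 rad/s) / (15.78) = 1.449 rad/s.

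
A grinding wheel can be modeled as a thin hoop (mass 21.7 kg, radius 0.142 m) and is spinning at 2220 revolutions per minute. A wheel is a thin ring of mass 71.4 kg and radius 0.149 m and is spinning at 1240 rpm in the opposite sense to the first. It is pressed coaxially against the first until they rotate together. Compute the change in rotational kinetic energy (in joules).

The coupling torques are internal; angular momentum about the shared axis is conserved.
Moments of inertia: I_A = (21.7)(0.142)² = 0.4376 kg·m²; I_B = (71.4)(0.149)² = 1.585 kg·m².
Taking A's sense as positive: L = (0.4376)(2220) − (1.585)(1240) = -994.2 kg·m²·rpm.
Combined I = 0.4376 + 1.585 = 2.023 kg·m².
ω_f = L / I = -994.2 / 2.023 = -491.5 rpm.
KE_i = ½ΣIω² = 25190 J; KE_f = ½(2.023)(51.47)² = 2679 J.

ΔKE ≈ -22500 J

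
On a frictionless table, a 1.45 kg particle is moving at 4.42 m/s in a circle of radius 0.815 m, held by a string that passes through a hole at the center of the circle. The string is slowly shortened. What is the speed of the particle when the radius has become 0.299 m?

v₂ ≈ 12.0 m/s

Central (radial) force ⇒ zero torque about the center ⇒ m v r is constant.
v₂ = v₁ r₁ / r₂ = (4.42)(0.815) / (0.299) = 12.05 m/s.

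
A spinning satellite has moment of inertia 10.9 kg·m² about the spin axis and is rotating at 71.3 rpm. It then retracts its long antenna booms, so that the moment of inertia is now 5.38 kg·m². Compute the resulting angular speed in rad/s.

With no external torque about the axis, L is conserved: I₁ω₁ = I₂ω₂.
ω₂ = I₁ω₁ / I₂ = (10.90)(71.3 rpm) / (5.380) = 144.5 rpm = 15.13 rad/s.

ω₂ ≈ 15.1 rad/s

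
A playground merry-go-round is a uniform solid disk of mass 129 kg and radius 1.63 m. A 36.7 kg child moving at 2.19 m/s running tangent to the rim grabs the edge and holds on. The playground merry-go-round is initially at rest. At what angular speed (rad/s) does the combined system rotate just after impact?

About the axle the impulsive forces during the collision are internal, so angular momentum about that axis is conserved.
I_p = ½(129)(1.63)² = 171.4 kg·m². Taking the sense of the child's angular momentum as positive, L_{child} = m v R = (36.7)(2.19)(1.63) = 131.0 kg·m²/s.
L_i = 0 + 131.0 = 131.0 kg·m²/s.
After sticking, I_f = I_p + m R² = 171.4 + (36.7)(1.63)² = 268.9 kg·m².
ω_f = L_i / I_f = 131.0 / 268.9 = 0.4872 rad/s.

|ω_f| ≈ 0.487 rad/s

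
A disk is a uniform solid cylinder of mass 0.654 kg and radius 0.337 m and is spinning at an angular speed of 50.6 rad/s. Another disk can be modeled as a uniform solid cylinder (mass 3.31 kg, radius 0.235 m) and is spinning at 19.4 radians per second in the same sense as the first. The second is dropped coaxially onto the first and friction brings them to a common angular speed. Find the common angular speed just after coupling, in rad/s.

|ω_f| ≈ 28.4 rad/s

The coupling torques are internal; angular momentum about the shared axis is conserved.
Moments of inertia: I_A = ½(0.654)(0.337)² = 0.03714 kg·m²; I_B = ½(3.31)(0.235)² = 0.09140 kg·m².
Taking A's sense as positive: L = (0.03714)(50.6) + (0.09140)(19.4) = 3.652 kg·m²·rad/s.
Combined I = 0.03714 + 0.09140 = 0.1285 kg·m².
ω_f = L / I = 3.652 / 0.1285 = 28.41 rad/s.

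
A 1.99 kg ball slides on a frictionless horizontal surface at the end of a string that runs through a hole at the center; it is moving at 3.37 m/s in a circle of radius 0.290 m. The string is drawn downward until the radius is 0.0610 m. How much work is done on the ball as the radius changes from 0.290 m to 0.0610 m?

W ≈ 244 J

The only horizontal force on the mass is along the cord (radial), so it exerts no torque about the hole and angular momentum m v r is conserved.
v₂ = v₁ r₁ / r₂ = (3.37)(0.290) / (0.0610) = 16.02 m/s.
W = ΔKE = ½m(v₂² − v₁²) = 244.1 J.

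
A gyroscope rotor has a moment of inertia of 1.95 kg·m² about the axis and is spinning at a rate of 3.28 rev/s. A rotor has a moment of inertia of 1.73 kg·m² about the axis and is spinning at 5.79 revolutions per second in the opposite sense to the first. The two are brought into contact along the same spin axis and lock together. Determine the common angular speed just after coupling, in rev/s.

No external torque acts about the common axis, so total angular momentum is conserved.
Taking A's sense as positive: L = (1.950)(3.28) − (1.730)(5.79) = -3.621 kg·m²·rev/s.
Combined I = 1.950 + 1.730 = 3.680 kg·m².
ω_f = L / I = -3.621 / 3.680 = -0.9839 rev/s.

|ω_f| ≈ 0.984 rev/s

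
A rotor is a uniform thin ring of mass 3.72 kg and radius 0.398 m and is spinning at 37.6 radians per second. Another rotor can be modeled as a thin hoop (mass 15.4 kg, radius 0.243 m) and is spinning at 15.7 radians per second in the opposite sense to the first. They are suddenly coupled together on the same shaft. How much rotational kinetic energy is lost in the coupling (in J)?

No external torque acts about the common axis, so total angular momentum is conserved.
Moments of inertia: I_A = (3.72)(0.398)² = 0.5893 kg·m²; I_B = (15.4)(0.243)² = 0.9094 kg·m².
Taking A's sense as positive: L = (0.5893)(37.6) − (0.9094)(15.7) = 7.879 kg·m²·rad/s.
Combined I = 0.5893 + 0.9094 = 1.499 kg·m².
ω_f = L / I = 7.879 / 1.499 = 5.258 rad/s.
KE_i = ½ΣIω² = 528.6 J; KE_f = ½(1.499)(5.258)² = 20.71 J.

ΔKE lost ≈ 508 J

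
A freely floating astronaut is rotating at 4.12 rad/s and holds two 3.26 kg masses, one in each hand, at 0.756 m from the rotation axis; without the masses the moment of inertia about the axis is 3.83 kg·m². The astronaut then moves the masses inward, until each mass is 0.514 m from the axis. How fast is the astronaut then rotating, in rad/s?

ω₂ ≈ 5.61 rad/s

No external torque acts about the spin axis, so angular momentum is conserved.
I₁ = 3.83 + 2(3.26)(0.756)² = 7.556 kg·m²; I₂ = 3.83 + 2(3.26)(0.514)² = 5.553 kg·m².
ω₂ = I₁ω₁ / I₂ = (7.556)(4.12 rad/s) / (5.553) = 5.607 rad/s.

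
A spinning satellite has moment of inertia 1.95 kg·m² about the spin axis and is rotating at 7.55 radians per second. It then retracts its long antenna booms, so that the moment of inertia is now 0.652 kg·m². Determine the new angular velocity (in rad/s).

With no external torque about the axis, L is conserved: I₁ω₁ = I₂ω₂.
ω₂ = I₁ω₁ / I₂ = (1.950)(7.55 rad/s) / (0.6520) = 22.58 rad/s.

ω₂ ≈ 22.6 rad/s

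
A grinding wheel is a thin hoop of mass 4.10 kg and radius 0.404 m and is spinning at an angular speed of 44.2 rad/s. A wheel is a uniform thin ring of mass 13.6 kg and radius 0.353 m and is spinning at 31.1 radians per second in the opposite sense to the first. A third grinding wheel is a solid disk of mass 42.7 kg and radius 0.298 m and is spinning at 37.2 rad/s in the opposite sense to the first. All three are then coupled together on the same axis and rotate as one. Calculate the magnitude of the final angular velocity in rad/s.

No external torque acts about the common axis, so total angular momentum is conserved.
Moments of inertia: I_A = (4.10)(0.404)² = 0.6692 kg·m²; I_B = (13.6)(0.353)² = 1.695 kg·m²; I_C = ½(42.7)(0.298)² = 1.896 kg·m².
Taking A's sense as positive: L = (0.6692)(44.2) − (1.695)(31.1) − (1.896)(37.2) = -93.66 kg·m²·rad/s.
Combined I = 0.6692 + 1.695 + 1.896 = 4.260 kg·m².
ω_f = L / I = -93.66 / 4.260 = -21.99 rad/s.

|ω_f| ≈ 22.0 rad/s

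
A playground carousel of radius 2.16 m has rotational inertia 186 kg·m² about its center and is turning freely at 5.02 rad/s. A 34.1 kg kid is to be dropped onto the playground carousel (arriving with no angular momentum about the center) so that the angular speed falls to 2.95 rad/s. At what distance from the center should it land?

r ≈ 1.96 m

The added mass arrives with no angular momentum about the center, and any external torque about the center is negligible, so the system's angular momentum is conserved.
I_p ω_i = (I_p + m r²) ω_f ⇒ m r² = I_p(ω_i/ω_f − 1) = 186.0(5.02/2.95 − 1) = 130.5 kg·m².
r = √(130.5/34.1) = 1.956 m.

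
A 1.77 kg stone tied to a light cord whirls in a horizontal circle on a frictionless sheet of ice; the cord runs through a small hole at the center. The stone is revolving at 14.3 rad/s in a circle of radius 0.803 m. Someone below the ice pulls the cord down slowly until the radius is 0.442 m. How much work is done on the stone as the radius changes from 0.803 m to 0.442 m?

W ≈ 268 J

No torque about the axis ⇒ m r₁² ω₁ = m r₂² ω₂.
ω₂ = ω₁ (r₁/r₂)² = (14.3)(0.803/0.442)² = 47.20 rad/s.
W = ΔKE = ½m(v₂² − v₁²) = 268.5 J.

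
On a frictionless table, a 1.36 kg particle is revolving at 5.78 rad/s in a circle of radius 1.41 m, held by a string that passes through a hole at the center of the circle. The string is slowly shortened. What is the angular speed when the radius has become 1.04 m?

ω₂ ≈ 10.6 rad/s

The constraining force is radial, so m r² ω about the center is conserved.
ω₂ = ω₁ (r₁/r₂)² = (5.78)(1.41/1.04)² = 10.62 rad/s.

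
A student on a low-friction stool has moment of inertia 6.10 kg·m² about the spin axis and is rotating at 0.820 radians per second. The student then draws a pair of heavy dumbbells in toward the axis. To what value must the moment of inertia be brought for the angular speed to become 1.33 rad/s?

With no external torque about the axis, L is conserved: I₁ω₁ = I₂ω₂.
I₂ = I₁ω₁ / ω₂ = (6.10)(0.820) / (1.33) = 3.761 kg·m².

I₂ ≈ 3.76 kg·m²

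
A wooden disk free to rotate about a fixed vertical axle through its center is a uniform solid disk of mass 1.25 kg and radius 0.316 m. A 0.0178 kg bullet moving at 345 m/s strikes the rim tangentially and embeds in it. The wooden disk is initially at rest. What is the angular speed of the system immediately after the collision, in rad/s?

The axle reaction passes through the axle and exerts no torque about it; angular momentum about the axle is conserved through the impact.
I_p = ½(1.25)(0.316)² = 0.06241 kg·m². Taking the sense of the bullet's angular momentum as positive, L_{bullet} = m v R = (0.0178)(345)(0.316) = 1.941 kg·m²/s.
L_i = 0 + 1.941 = 1.941 kg·m²/s.
After sticking, I_f = I_p + m R² = 0.06241 + (0.0178)(0.316)² = 0.06419 kg·m².
ω_f = L_i / I_f = 1.941 / 0.06419 = 30.23 rad/s.

|ω_f| ≈ 30.2 rad/s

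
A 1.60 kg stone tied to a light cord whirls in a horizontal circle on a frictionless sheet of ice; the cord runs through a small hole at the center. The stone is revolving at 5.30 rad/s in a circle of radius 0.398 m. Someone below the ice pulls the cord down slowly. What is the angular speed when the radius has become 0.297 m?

No torque about the axis ⇒ m r₁² ω₁ = m r₂² ω₂.
ω₂ = ω₁ (r₁/r₂)² = (5.30)(0.398/0.297)² = 9.518 rad/s.

ω₂ ≈ 9.52 rad/s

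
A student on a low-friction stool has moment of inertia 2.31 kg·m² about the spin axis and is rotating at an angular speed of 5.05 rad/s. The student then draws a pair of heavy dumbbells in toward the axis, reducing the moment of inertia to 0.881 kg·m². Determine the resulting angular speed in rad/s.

ω₂ ≈ 13.2 rad/s

No external torque acts about the spin axis, so angular momentum is conserved.
ω₂ = I₁ω₁ / I₂ = (2.310)(5.05 rad/s) / (0.8810) = 13.24 rad/s.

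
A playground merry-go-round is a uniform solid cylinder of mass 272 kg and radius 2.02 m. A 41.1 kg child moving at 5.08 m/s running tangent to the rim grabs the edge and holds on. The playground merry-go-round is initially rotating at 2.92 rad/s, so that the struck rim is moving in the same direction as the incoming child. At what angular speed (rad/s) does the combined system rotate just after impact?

|ω_f| ≈ 2.83 rad/s

The axle reaction passes through the axle and exerts no torque about it; angular momentum about the axle is conserved through the impact.
I_p = ½(272)(2.02)² = 554.9 kg·m². Taking the sense of the child's angular momentum as positive, L_{child} = m v R = (41.1)(5.08)(2.02) = 421.8 kg·m²/s.
L_i = +I_p ω_p + m v R = +(554.9)(2.92) + 421.8 = 2042 kg·m²/s.
After sticking, I_f = I_p + m R² = 554.9 + (41.1)(2.02)² = 722.6 kg·m².
ω_f = L_i / I_f = 2042 / 722.6 = 2.826 rad/s.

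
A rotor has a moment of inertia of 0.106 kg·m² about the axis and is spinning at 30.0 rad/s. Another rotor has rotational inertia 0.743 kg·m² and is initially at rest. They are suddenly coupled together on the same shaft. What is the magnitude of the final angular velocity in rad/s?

The coupling torques are internal; angular momentum about the shared axis is conserved.
Taking A's sense as positive: L = (0.1060)(30.0) = 3.180 kg·m²·rad/s.
Combined I = 0.1060 + 0.7430 = 0.8490 kg·m².
ω_f = L / I = 3.180 / 0.8490 = 3.746 rad/s.

|ω_f| ≈ 3.75 rad/s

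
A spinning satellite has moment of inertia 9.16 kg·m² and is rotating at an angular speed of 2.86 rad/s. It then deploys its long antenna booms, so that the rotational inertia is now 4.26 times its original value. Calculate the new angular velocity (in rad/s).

ω₂ ≈ 0.671 rad/s

No external torque acts about the spin axis, so angular momentum is conserved.
I₂ = 4.26 × 9.16 = 39.02 kg·m².
ω₂ = I₁ω₁ / I₂ = (9.160)(2.86 rad/s) / (39.02) = 0.6714 rad/s.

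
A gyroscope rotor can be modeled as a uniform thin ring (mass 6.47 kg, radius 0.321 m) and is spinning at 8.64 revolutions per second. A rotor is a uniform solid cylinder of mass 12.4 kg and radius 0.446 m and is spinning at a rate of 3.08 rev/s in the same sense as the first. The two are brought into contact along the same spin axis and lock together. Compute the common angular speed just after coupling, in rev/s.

No external torque acts about the common axis, so total angular momentum is conserved.
Moments of inertia: I_A = (6.47)(0.321)² = 0.6667 kg·m²; I_B = ½(12.4)(0.446)² = 1.233 kg·m².
Taking A's sense as positive: L = (0.6667)(8.64) + (1.233)(3.08) = 9.559 kg·m²·rev/s.
Combined I = 0.6667 + 1.233 = 1.900 kg·m².
ω_f = L / I = 9.559 / 1.900 = 5.031 rev/s.

|ω_f| ≈ 5.03 rev/s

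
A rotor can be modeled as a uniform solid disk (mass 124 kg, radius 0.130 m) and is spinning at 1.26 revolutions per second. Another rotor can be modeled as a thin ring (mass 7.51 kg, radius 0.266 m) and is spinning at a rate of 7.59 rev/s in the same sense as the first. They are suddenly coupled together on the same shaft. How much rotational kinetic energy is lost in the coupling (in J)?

ΔKE lost ≈ 279 J

No external torque acts about the common axis, so total angular momentum is conserved.
Moments of inertia: I_A = ½(124)(0.130)² = 1.048 kg·m²; I_B = (7.51)(0.266)² = 0.5314 kg·m².
Taking A's sense as positive: L = (1.048)(1.26) + (0.5314)(7.59) = 5.353 kg·m²·rev/s.
Combined I = 1.048 + 0.5314 = 1.579 kg·m².
ω_f = L / I = 5.353 / 1.579 = 3.390 rev/s.
KE_i = ½ΣIω² = 637.1 J; KE_f = ½(1.579)(21.30)² = 358.2 J.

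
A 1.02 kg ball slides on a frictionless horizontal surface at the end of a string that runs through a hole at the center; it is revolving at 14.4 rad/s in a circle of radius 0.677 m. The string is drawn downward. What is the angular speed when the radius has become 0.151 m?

ω₂ ≈ 289 rad/s

The constraining force is radial, so m r² ω about the center is conserved.
ω₂ = ω₁ (r₁/r₂)² = (14.4)(0.677/0.151)² = 289.5 rad/s.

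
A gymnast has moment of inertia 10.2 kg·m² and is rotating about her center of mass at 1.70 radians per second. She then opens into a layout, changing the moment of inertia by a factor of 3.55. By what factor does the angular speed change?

Angular momentum about the spin axis is conserved since the torque about it is zero.
I₂ = 3.55 × 10.2 = 36.21 kg·m².
ω₂/ω₁ = I₁/I₂ = 10.20 / 36.21 = 0.2817.

ω₂/ω₁ ≈ 0.282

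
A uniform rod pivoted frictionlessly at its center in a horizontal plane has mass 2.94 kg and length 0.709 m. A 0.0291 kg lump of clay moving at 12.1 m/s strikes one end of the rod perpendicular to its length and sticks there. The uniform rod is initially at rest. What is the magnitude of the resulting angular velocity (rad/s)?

|ω_f| ≈ 0.984 rad/s

The axle reaction passes through the pivot and exerts no torque about it; angular momentum about the pivot is conserved through the impact.
I_p = (1/12)(2.94)(0.709)² = 0.1232 kg·m². Taking the sense of the lump of clay's angular momentum as positive, L_{lump} = m v R = (0.0291)(12.1)(0.709/2) = 0.1248 kg·m²/s.
L_i = 0 + 0.1248 = 0.1248 kg·m²/s.
After sticking, I_f = I_p + m R² = 0.1232 + (0.0291)(0.709/2)² = 0.1268 kg·m².
ω_f = L_i / I_f = 0.1248 / 0.1268 = 0.9843 rad/s.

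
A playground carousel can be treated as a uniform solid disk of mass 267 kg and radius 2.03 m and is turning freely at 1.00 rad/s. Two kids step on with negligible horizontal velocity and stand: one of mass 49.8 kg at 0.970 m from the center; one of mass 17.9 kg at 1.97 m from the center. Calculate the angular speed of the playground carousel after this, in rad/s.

ω_f ≈ 0.825 rad/s

The added mass arrives with no angular momentum about the center, and any external torque about the center is negligible, so the system's angular momentum is conserved.
I_p = ½(267)(2.03)² = 550.1 kg·m².
Added inertia Σmr² = (49.8)(0.970)² + (17.9)(1.97)² = 116.3 kg·m²; I_f = 550.1 + 116.3 = 666.5 kg·m².
ω_f = I_p ω_i / I_f = (550.1)(1.00) / 666.5 = 0.8255 rad/s.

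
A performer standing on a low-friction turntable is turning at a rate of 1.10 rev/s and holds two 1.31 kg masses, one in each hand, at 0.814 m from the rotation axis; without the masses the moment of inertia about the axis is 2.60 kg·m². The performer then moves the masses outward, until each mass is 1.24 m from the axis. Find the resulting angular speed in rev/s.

With no external torque about the axis, L is conserved: I₁ω₁ = I₂ω₂.
I₁ = 2.60 + 2(1.31)(0.814)² = 4.336 kg·m²; I₂ = 2.60 + 2(1.31)(1.24)² = 6.629 kg·m².
ω₂ = I₁ω₁ / I₂ = (4.336)(1.10 rev/s) / (6.629) = 0.7196 rev/s.

ω₂ ≈ 0.720 rev/s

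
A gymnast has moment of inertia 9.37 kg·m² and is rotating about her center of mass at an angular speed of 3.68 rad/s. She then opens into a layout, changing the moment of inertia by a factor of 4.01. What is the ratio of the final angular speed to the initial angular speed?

Angular momentum about the spin axis is conserved since the torque about it is zero.
I₂ = 4.01 × 9.37 = 37.57 kg·m².
ω₂/ω₁ = I₁/I₂ = 9.370 / 37.57 = 0.2494.

ω₂/ω₁ ≈ 0.249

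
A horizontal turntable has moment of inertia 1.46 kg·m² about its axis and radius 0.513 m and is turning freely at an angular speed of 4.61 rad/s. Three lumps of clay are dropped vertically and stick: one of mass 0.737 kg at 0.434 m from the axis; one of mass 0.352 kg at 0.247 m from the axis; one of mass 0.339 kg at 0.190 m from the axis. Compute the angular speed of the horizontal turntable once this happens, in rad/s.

The added mass arrives with no angular momentum about the axis, and any external torque about the axis is negligible, so the system's angular momentum is conserved.
Added inertia Σmr² = (0.737)(0.434)² + (0.352)(0.247)² + (0.339)(0.190)² = 0.1725 kg·m²; I_f = 1.460 + 0.1725 = 1.633 kg·m².
ω_f = I_p ω_i / I_f = (1.460)(4.61) / 1.633 = 4.123 rad/s.

ω_f ≈ 4.12 rad/s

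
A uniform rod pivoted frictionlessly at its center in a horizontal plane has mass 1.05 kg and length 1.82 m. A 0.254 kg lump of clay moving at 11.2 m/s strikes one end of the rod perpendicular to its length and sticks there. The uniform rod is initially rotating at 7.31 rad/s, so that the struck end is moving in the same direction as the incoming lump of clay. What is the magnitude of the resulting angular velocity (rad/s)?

|ω_f| ≈ 9.41 rad/s

About the pivot the impulsive forces during the collision are internal, so angular momentum about that axis is conserved.
I_p = (1/12)(1.05)(1.82)² = 0.2898 kg·m². Taking the sense of the lump of clay's angular momentum as positive, L_{lump} = m v R = (0.254)(11.2)(1.82/2) = 2.589 kg·m²/s.
L_i = +I_p ω_p + m v R = +(0.2898)(7.31) + 2.589 = 4.707 kg·m²/s.
After sticking, I_f = I_p + m R² = 0.2898 + (0.254)(1.82/2)² = 0.5002 kg·m².
ω_f = L_i / I_f = 4.707 / 0.5002 = 9.412 rad/s.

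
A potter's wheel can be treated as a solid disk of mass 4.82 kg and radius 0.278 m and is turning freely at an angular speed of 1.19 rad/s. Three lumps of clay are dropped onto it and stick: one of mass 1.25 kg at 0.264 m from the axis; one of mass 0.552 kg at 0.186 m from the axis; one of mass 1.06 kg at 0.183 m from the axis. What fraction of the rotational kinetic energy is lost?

No external torque acts about the axis; L_before = L_after.
I_p = ½(4.82)(0.278)² = 0.1863 kg·m².
Added inertia Σmr² = (1.25)(0.264)² + (0.552)(0.186)² + (1.06)(0.183)² = 0.1417 kg·m²; I_f = 0.1863 + 0.1417 = 0.3280 kg·m².
ω_f = I_p ω_i / I_f = (0.1863)(1.19) / 0.3280 = 0.6758 rad/s.
KE_i = ½(0.1863)(1.190 rad/s)² = 0.1319 J; KE_f = ½(0.3280)(0.6758)² = 0.07489 J.
Fraction lost = 0.4321.

fraction ≈ 0.432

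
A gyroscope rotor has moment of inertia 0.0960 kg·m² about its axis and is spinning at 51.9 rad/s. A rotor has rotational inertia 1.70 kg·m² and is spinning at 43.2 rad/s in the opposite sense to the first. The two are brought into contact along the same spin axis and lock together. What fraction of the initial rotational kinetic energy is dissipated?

fraction ≈ 0.240

The coupling torques are internal; angular momentum about the shared axis is conserved.
Taking A's sense as positive: L = (0.09600)(51.9) − (1.700)(43.2) = -68.46 kg·m²·rad/s.
Combined I = 0.09600 + 1.700 = 1.796 kg·m².
ω_f = L / I = -68.46 / 1.796 = -38.12 rad/s.
KE_i = ½ΣIω² = 1716 J; KE_f = ½(1.796)(38.12)² = 1305 J.
Fraction dissipated = (KE_i − KE_f)/KE_i = 0.2395.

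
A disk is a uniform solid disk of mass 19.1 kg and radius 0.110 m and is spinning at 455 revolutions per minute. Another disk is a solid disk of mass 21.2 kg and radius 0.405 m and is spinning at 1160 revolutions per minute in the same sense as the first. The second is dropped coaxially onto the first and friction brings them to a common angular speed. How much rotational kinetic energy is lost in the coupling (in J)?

No external torque acts about the common axis, so total angular momentum is conserved.
Moments of inertia: I_A = ½(19.1)(0.110)² = 0.1156 kg·m²; I_B = ½(21.2)(0.405)² = 1.739 kg·m².
Taking A's sense as positive: L = (0.1156)(455) + (1.739)(1160) = 2069 kg·m²·rpm.
Combined I = 0.1156 + 1.739 = 1.854 kg·m².
ω_f = L / I = 2069 / 1.854 = 1116 rpm.
KE_i = ½ΣIω² = 12960 J; KE_f = ½(1.854)(116.9)² = 12660 J.

ΔKE lost ≈ 295 J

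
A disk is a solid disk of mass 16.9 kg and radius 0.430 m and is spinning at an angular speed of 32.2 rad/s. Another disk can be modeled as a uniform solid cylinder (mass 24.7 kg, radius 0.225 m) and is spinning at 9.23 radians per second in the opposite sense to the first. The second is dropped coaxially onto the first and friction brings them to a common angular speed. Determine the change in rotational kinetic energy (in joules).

ΔKE ≈ -383 J

No external torque acts about the common axis, so total angular momentum is conserved.
Moments of inertia: I_A = ½(16.9)(0.430)² = 1.562 kg·m²; I_B = ½(24.7)(0.225)² = 0.6252 kg·m².
Taking A's sense as positive: L = (1.562)(32.2) − (0.6252)(9.23) = 44.54 kg·m²·rad/s.
Combined I = 1.562 + 0.6252 = 2.188 kg·m².
ω_f = L / I = 44.54 / 2.188 = 20.36 rad/s.
KE_i = ½ΣIω² = 836.6 J; KE_f = ½(2.188)(20.36)² = 453.4 J.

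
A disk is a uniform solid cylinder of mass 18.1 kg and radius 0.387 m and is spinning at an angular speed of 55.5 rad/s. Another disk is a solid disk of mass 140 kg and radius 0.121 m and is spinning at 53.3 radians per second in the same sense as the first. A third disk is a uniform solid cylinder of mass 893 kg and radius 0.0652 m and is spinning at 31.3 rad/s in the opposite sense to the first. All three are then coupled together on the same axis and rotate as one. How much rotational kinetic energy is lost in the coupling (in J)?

No external torque acts about the common axis, so total angular momentum is conserved.
Moments of inertia: I_A = ½(18.1)(0.387)² = 1.355 kg·m²; I_B = ½(140)(0.121)² = 1.025 kg·m²; I_C = ½(893)(0.0652)² = 1.898 kg·m².
Taking A's sense as positive: L = (1.355)(55.5) + (1.025)(53.3) − (1.898)(31.3) = 70.44 kg·m²·rad/s.
Combined I = 1.355 + 1.025 + 1.898 = 4.278 kg·m².
ω_f = L / I = 70.44 / 4.278 = 16.46 rad/s.
KE_i = ½ΣIω² = 4473 J; KE_f = ½(4.278)(16.46)² = 579.9 J.

ΔKE lost ≈ 3890 J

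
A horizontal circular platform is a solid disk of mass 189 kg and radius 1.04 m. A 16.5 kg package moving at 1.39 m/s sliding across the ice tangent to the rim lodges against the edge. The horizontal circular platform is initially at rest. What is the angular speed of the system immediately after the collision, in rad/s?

The axle reaction passes through the central axle and exerts no torque about it; angular momentum about the central axle is conserved through the impact.
I_p = ½(189)(1.04)² = 102.2 kg·m². Taking the sense of the package's angular momentum as positive, L_{package} = m v R = (16.5)(1.39)(1.04) = 23.85 kg·m²/s.
L_i = 0 + 23.85 = 23.85 kg·m²/s.
After sticking, I_f = I_p + m R² = 102.2 + (16.5)(1.04)² = 120.1 kg·m².
ω_f = L_i / I_f = 23.85 / 120.1 = 0.1987 rad/s.

|ω_f| ≈ 0.199 rad/s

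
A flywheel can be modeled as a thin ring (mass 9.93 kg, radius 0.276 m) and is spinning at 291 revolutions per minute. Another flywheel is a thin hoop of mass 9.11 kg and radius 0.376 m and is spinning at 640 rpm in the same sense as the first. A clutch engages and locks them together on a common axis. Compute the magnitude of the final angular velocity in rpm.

No external torque acts about the common axis, so total angular momentum is conserved.
Moments of inertia: I_A = (9.93)(0.276)² = 0.7564 kg·m²; I_B = (9.11)(0.376)² = 1.288 kg·m².
Taking A's sense as positive: L = (0.7564)(291) + (1.288)(640) = 1044 kg·m²·rpm.
Combined I = 0.7564 + 1.288 = 2.044 kg·m².
ω_f = L / I = 1044 / 2.044 = 510.9 rpm.

|ω_f| ≈ 511 rpm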